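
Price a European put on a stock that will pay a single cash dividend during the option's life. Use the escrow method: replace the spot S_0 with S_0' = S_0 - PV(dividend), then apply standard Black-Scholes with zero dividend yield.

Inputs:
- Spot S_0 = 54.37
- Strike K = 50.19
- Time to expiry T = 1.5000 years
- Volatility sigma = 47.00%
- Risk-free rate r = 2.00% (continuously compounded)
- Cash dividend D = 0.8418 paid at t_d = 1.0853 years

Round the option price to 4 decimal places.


Answer: Price = 9.3130

Derivation:
PV(D) = D * exp(-r * t_d) = 0.8418 * 0.97852788 = 0.82372477
S_0' = S_0 - PV(D) = 54.3700 - 0.82372477 = 53.54627523
d1 = (ln(S_0'/K) + (r + sigma^2/2)*T) / (sigma*sqrt(T)) = 0.45238329
d2 = d1 - sigma*sqrt(T) = -0.12324680
exp(-rT) = 0.97044553
N(-d1) = 0.32549644; N(-d2) = 0.54904417
P = K * exp(-rT) * N(-d2) - S_0' * N(-d1) = 50.1900 * 0.97044553 * 0.54904417 - 53.54627523 * 0.32549644 = 9.3130


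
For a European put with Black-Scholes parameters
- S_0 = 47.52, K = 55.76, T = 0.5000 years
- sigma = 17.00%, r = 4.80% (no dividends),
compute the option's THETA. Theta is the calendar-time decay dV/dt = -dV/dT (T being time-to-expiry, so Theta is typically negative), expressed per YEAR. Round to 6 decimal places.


Answer: Theta = 1.022643

Derivation:
d1 = -1.0704855569; d2 = -1.1906937097
phi(d1) = 0.2249430102; exp(-qT) = 1.0000000000; exp(-rT) = 0.9762857098
Theta = -S*exp(-qT)*phi(d1)*sigma/(2*sqrt(T)) + r*K*exp(-rT)*N(-d2) - q*S*exp(-qT)*N(-d1)
N(-d1) = 0.8577995967; N(-d2) = 0.8831130759; sqrt(T) = 0.7071067812
Term 1 = -47.5200 * 1.0000000000 * 0.2249430102 * 0.1700 / (2 * 0.7071067812) = -1.2849400274
Term 2 = 0.0480 * 55.7600 * 0.9762857098 * 0.8831130759 = 2.3075825713
Term 3 = 0 (no dividend yield, q = 0)
Theta = -1.2849400274 + (2.3075825713) + (0.0000000000) = 1.022643


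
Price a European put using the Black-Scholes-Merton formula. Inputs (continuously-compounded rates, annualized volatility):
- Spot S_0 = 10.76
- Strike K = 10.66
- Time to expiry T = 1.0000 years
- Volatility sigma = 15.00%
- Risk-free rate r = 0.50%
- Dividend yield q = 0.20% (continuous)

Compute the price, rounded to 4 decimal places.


d1 = (ln(S/K) + (r - q + 0.5*sigma^2) * T) / (sigma * sqrt(T)) = 0.15724757
d2 = d1 - sigma * sqrt(T) = 0.00724757
exp(-rT) = 0.99501248; exp(-qT) = 0.99800200
P = K * exp(-rT) * N(-d2) - S_0 * exp(-qT) * N(-d1)
N(-d1) = 0.43752487; N(-d2) = 0.49710866
P = 10.6600 * 0.99501248 * 0.49710866 - 10.7600 * 0.99800200 * 0.43752487 = 0.5744

Answer: Price = 0.5744


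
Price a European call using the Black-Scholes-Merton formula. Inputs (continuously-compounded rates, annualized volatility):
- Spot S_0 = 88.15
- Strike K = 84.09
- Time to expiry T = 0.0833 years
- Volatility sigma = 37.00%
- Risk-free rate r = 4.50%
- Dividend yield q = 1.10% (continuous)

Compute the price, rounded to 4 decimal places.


d1 = (ln(S/K) + (r - q + 0.5*sigma^2) * T) / (sigma * sqrt(T)) = 0.52146414
d2 = d1 - sigma * sqrt(T) = 0.41467571
exp(-rT) = 0.99625852; exp(-qT) = 0.99908412
C = S_0 * exp(-qT) * N(d1) - K * exp(-rT) * N(d2)
N(d1) = 0.69897826; N(d2) = 0.66081034
C = 88.1500 * 0.99908412 * 0.69897826 - 84.0900 * 0.99625852 * 0.66081034 = 6.1989

Answer: Price = 6.1989


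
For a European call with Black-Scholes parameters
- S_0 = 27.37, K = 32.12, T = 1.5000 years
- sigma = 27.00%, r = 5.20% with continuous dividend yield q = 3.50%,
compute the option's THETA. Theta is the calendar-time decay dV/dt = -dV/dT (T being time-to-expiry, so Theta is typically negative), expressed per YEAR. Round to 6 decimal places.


d1 = -0.2414905549; d2 = -0.5721716702
phi(d1) = 0.3874775462; exp(-qT) = 0.9488543211; exp(-rT) = 0.9249644265
Theta = -S*exp(-qT)*phi(d1)*sigma/(2*sqrt(T)) - r*K*exp(-rT)*N(d2) + q*S*exp(-qT)*N(d1)
N(d1) = 0.4045874680; N(d2) = 0.2836028391; sqrt(T) = 1.2247448714
Term 1 = -27.3700 * 0.9488543211 * 0.3874775462 * 0.2700 / (2 * 1.2247448714) = -1.1091978444
Term 2 = -0.0520 * 32.1200 * 0.9249644265 * 0.2836028391 = -0.4381415949
Term 3 = 0.0350 * 27.3700 * 0.9488543211 * 0.4045874680 = 0.3677518007
Theta = -1.1091978444 + (-0.4381415949) + (0.3677518007) = -1.179588

Answer: Theta = -1.179588


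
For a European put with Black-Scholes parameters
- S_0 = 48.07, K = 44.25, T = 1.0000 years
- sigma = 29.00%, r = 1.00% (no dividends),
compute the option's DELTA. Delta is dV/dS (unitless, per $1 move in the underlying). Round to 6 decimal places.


Answer: Delta = -0.320962

Derivation:
d1 = 0.4650100360; d2 = 0.1750100360
phi(d1) = 0.3580596451; exp(-qT) = 1.0000000000; exp(-rT) = 0.9900498337
N(-d1) = 0.3209621348
Delta = -exp(-qT) * N(-d1) = -1.0000000000 * 0.3209621348 = -0.320962


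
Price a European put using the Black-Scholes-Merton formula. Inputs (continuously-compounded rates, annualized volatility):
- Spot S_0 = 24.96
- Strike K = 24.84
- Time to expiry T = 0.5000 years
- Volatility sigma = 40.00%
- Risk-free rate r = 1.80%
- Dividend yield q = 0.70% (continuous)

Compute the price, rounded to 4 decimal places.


d1 = (ln(S/K) + (r - q + 0.5*sigma^2) * T) / (sigma * sqrt(T)) = 0.17790554
d2 = d1 - sigma * sqrt(T) = -0.10493717
exp(-rT) = 0.99104038; exp(-qT) = 0.99650612
P = K * exp(-rT) * N(-d2) - S_0 * exp(-qT) * N(-d1)
N(-d1) = 0.42939858; N(-d2) = 0.54178717
P = 24.8400 * 0.99104038 * 0.54178717 - 24.9600 * 0.99650612 * 0.42939858 = 2.6571

Answer: Price = 2.6571


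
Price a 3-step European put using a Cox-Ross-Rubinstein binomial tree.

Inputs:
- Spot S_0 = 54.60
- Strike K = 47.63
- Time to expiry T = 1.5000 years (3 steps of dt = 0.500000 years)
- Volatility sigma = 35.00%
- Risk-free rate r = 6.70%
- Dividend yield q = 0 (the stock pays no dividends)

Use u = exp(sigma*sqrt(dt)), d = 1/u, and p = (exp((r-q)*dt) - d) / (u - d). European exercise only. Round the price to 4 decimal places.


dt = T/N = 0.500000
u = exp(sigma*sqrt(dt)) = 1.280803; d = 1/u = 0.780760
p = (exp((r-q)*dt) - d) / (u - d) = 0.506571
Discount per step: exp(-r*dt) = 0.967055
Stock lattice S(k, i) with i counting down-moves:
  k=0: S(0,0) = 54.6000
  k=1: S(1,0) = 69.9319; S(1,1) = 42.6295
  k=2: S(2,0) = 89.5689; S(2,1) = 54.6000; S(2,2) = 33.2834
  k=3: S(3,0) = 114.7202; S(3,1) = 69.9319; S(3,2) = 42.6295; S(3,3) = 25.9864
Terminal payoffs V(N, i) = max(K - S_T, 0):
  V(3,0) = 0.000000; V(3,1) = 0.000000; V(3,2) = 5.000500; V(3,3) = 21.643641
Backward induction: V(k, i) = exp(-r*dt) * [p * V(k+1, i) + (1-p) * V(k+1, i+1)].
  V(2,0) = exp(-r*dt) * [p*0.000000 + (1-p)*0.000000] = 0.000000
  V(2,1) = exp(-r*dt) * [p*0.000000 + (1-p)*5.000500] = 2.386103
  V(2,2) = exp(-r*dt) * [p*5.000500 + (1-p)*21.643641] = 12.777413
  V(1,0) = exp(-r*dt) * [p*0.000000 + (1-p)*2.386103] = 1.138584
  V(1,1) = exp(-r*dt) * [p*2.386103 + (1-p)*12.777413] = 7.265944
  V(0,0) = exp(-r*dt) * [p*1.138584 + (1-p)*7.265944] = 4.024883

Answer: Price = V(0,0) = 4.0249


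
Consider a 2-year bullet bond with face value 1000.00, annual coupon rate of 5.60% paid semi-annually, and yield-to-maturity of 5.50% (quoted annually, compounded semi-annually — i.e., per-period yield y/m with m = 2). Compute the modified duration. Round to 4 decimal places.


Coupon per period c = face * coupon_rate / m = 28.000000
Periods per year m = 2; per-period yield y/m = 0.027500
Number of cashflows N = 4
Cashflows (t years, CF_t, discount factor 1/(1+y/m)^(m*t), PV):
  t = 0.5000: CF_t = 28.000000, DF = 0.973236, PV = 27.250608
  t = 1.0000: CF_t = 28.000000, DF = 0.947188, PV = 26.521273
  t = 1.5000: CF_t = 28.000000, DF = 0.921838, PV = 25.811458
  t = 2.0000: CF_t = 1028.000000, DF = 0.897166, PV = 922.286374
Price P = sum_t PV_t = 1001.869714
First compute Macaulay numerator sum_t t * PV_t:
  t * PV_t at t = 0.5000: 13.625304
  t * PV_t at t = 1.0000: 26.521273
  t * PV_t at t = 1.5000: 38.717187
  t * PV_t at t = 2.0000: 1844.572748
Macaulay duration D = 1923.436513 / 1001.869714 = 1.919847
Modified duration = D / (1 + y/m) = 1.919847 / (1 + 0.027500) = 1.868464

Answer: Modified duration = 1.8685


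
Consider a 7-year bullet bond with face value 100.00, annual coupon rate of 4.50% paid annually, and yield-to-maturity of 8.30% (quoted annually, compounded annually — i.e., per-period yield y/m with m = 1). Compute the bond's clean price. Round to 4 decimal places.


Coupon per period c = face * coupon_rate / m = 4.500000
Periods per year m = 1; per-period yield y/m = 0.083000
Number of cashflows N = 7
Cashflows (t years, CF_t, discount factor 1/(1+y/m)^(m*t), PV):
  t = 1.0000: CF_t = 4.500000, DF = 0.923361, PV = 4.155125
  t = 2.0000: CF_t = 4.500000, DF = 0.852596, PV = 3.836680
  t = 3.0000: CF_t = 4.500000, DF = 0.787254, PV = 3.542641
  t = 4.0000: CF_t = 4.500000, DF = 0.726919, PV = 3.271137
  t = 5.0000: CF_t = 4.500000, DF = 0.671209, PV = 3.020440
  t = 6.0000: CF_t = 4.500000, DF = 0.619768, PV = 2.788957
  t = 7.0000: CF_t = 104.500000, DF = 0.572270, PV = 59.802191
Price P = sum_t PV_t = 80.417170

Answer: Price = 80.4172


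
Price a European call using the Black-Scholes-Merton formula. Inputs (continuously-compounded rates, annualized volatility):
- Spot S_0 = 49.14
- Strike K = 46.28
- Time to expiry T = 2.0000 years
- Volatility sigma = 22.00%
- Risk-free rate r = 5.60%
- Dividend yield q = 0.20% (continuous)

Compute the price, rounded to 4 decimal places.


Answer: Price = 10.1522

Derivation:
d1 = (ln(S/K) + (r - q + 0.5*sigma^2) * T) / (sigma * sqrt(T)) = 0.69541851
d2 = d1 - sigma * sqrt(T) = 0.38429153
exp(-rT) = 0.89404426; exp(-qT) = 0.99600799
C = S_0 * exp(-qT) * N(d1) - K * exp(-rT) * N(d2)
N(d1) = 0.75660347; N(d2) = 0.64961881
C = 49.1400 * 0.99600799 * 0.75660347 - 46.2800 * 0.89404426 * 0.64961881 = 10.1522


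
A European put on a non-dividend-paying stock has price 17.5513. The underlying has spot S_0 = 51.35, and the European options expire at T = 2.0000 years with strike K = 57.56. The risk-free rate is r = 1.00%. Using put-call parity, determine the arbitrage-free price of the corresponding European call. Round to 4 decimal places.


Answer: Call price = 12.4811

Derivation:
Put-call parity: C - P = S_0 * exp(-qT) - K * exp(-rT).
S_0 * exp(-qT) = 51.3500 * 1.00000000 = 51.35000000
K * exp(-rT) = 57.5600 * 0.98019867 = 56.42023564
C = P + S*exp(-qT) - K*exp(-rT)
C = 17.5513 + 51.35000000 - 56.42023564 = 12.4811


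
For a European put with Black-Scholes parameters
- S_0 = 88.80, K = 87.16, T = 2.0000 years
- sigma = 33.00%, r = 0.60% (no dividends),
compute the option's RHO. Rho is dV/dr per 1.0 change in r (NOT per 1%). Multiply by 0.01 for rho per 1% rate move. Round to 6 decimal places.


d1 = 0.2990014736; d2 = -0.1676890020
phi(d1) = 0.3815018901; exp(-qT) = 1.0000000000; exp(-rT) = 0.9880717129
N(-d2) = 0.5665860256
Rho = -K*T*exp(-rT)*N(-d2) = -87.1600 * 2.0000 * 0.9880717129 * 0.5665860256 = -97.589152

Answer: Rho = -97.589152


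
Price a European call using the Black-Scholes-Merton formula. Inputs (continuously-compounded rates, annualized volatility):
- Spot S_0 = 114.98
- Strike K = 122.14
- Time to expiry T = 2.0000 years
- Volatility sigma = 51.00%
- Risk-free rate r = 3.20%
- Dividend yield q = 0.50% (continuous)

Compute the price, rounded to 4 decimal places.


d1 = (ln(S/K) + (r - q + 0.5*sigma^2) * T) / (sigma * sqrt(T)) = 0.35173747
d2 = d1 - sigma * sqrt(T) = -0.36951144
exp(-rT) = 0.93800500; exp(-qT) = 0.99004983
C = S_0 * exp(-qT) * N(d1) - K * exp(-rT) * N(d2)
N(d1) = 0.63748242; N(d2) = 0.35587327
C = 114.9800 * 0.99004983 * 0.63748242 - 122.1400 * 0.93800500 * 0.35587327 = 31.7967

Answer: Price = 31.7967


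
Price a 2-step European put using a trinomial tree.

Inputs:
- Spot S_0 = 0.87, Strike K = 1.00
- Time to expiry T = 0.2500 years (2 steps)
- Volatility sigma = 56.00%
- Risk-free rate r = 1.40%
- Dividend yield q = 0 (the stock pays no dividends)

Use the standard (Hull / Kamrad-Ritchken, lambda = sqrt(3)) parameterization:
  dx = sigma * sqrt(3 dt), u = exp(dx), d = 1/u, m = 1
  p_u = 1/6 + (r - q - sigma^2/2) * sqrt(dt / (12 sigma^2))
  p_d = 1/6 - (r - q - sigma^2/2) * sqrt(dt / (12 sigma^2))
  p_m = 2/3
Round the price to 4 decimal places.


Answer: Price = V(0,0) = 0.1833

Derivation:
dt = T/N = 0.125000; dx = sigma*sqrt(3*dt) = 0.342929
u = exp(dx) = 1.409068; d = 1/u = 0.709689
p_u = 0.140641, p_m = 0.666667, p_d = 0.192692
Discount per step: exp(-r*dt) = 0.998252
Stock lattice S(k, j) with j the centered position index:
  k=0: S(0,+0) = 0.8700
  k=1: S(1,-1) = 0.6174; S(1,+0) = 0.8700; S(1,+1) = 1.2259
  k=2: S(2,-2) = 0.4382; S(2,-1) = 0.6174; S(2,+0) = 0.8700; S(2,+1) = 1.2259; S(2,+2) = 1.7274
Terminal payoffs V(N, j) = max(K - S_T, 0):
  V(2,-2) = 0.561817; V(2,-1) = 0.382571; V(2,+0) = 0.130000; V(2,+1) = 0.000000; V(2,+2) = 0.000000
Backward induction: V(k, j) = exp(-r*dt) * [p_u * V(k+1, j+1) + p_m * V(k+1, j) + p_d * V(k+1, j-1)]
  V(1,-1) = exp(-r*dt) * [p_u*0.130000 + p_m*0.382571 + p_d*0.561817] = 0.380921
  V(1,+0) = exp(-r*dt) * [p_u*0.000000 + p_m*0.130000 + p_d*0.382571] = 0.160105
  V(1,+1) = exp(-r*dt) * [p_u*0.000000 + p_m*0.000000 + p_d*0.130000] = 0.025006
  V(0,+0) = exp(-r*dt) * [p_u*0.025006 + p_m*0.160105 + p_d*0.380921] = 0.183333


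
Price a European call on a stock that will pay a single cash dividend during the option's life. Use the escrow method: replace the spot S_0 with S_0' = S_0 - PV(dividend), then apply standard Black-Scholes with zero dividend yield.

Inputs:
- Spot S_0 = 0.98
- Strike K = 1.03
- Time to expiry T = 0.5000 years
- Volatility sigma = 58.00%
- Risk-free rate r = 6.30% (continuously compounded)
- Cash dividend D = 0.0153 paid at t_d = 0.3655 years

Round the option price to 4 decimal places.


PV(D) = D * exp(-r * t_d) = 0.0153 * 0.97723659 = 0.01495172
S_0' = S_0 - PV(D) = 0.9800 - 0.01495172 = 0.96504828
d1 = (ln(S_0'/K) + (r + sigma^2/2)*T) / (sigma*sqrt(T)) = 0.12304646
d2 = d1 - sigma*sqrt(T) = -0.28707548
exp(-rT) = 0.96899096
N(d1) = 0.54896484; N(d2) = 0.38702726
C = S_0' * N(d1) - K * exp(-rT) * N(d2) = 0.96504828 * 0.54896484 - 1.0300 * 0.96899096 * 0.38702726 = 0.1435

Answer: Price = 0.1435


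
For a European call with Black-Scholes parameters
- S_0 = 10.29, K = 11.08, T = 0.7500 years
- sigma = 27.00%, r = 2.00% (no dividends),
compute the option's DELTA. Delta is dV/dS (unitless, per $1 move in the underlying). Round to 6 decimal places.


Answer: Delta = 0.446196

Derivation:
d1 = -0.1352780070; d2 = -0.3691048660
phi(d1) = 0.3953085804; exp(-qT) = 1.0000000000; exp(-rT) = 0.9851119396
N(d1) = 0.4461960365
Delta = exp(-qT) * N(d1) = 1.0000000000 * 0.4461960365 = 0.446196


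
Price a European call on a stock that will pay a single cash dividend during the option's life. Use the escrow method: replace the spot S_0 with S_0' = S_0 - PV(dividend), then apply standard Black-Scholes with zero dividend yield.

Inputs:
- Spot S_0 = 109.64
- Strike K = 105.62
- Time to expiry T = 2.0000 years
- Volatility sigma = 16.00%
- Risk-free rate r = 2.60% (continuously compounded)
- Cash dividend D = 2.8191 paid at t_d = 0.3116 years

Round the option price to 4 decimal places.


PV(D) = D * exp(-r * t_d) = 2.8191 * 0.99193113 = 2.79635305
S_0' = S_0 - PV(D) = 109.6400 - 2.79635305 = 106.84364695
d1 = (ln(S_0'/K) + (r + sigma^2/2)*T) / (sigma*sqrt(T)) = 0.39385306
d2 = d1 - sigma*sqrt(T) = 0.16757889
exp(-rT) = 0.94932887
N(d1) = 0.65315524; N(d2) = 0.56654271
C = S_0' * N(d1) - K * exp(-rT) * N(d2) = 106.84364695 * 0.65315524 - 105.6200 * 0.94932887 * 0.56654271 = 12.9793

Answer: Price = 12.9793


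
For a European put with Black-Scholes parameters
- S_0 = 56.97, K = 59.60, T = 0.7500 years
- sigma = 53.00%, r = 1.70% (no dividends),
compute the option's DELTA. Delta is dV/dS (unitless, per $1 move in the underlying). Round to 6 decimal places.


d1 = 0.1589494081; d2 = -0.3000440559
phi(d1) = 0.3939343569; exp(-qT) = 1.0000000000; exp(-rT) = 0.9873309369
N(-d1) = 0.4368543667
Delta = -exp(-qT) * N(-d1) = -1.0000000000 * 0.4368543667 = -0.436854

Answer: Delta = -0.436854


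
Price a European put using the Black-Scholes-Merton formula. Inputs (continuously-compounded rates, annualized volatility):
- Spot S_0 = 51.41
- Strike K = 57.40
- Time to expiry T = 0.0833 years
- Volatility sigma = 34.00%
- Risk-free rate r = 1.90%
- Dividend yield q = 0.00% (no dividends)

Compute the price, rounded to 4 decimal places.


Answer: Price = 6.2594

Derivation:
d1 = (ln(S/K) + (r - q + 0.5*sigma^2) * T) / (sigma * sqrt(T)) = -1.05792569
d2 = d1 - sigma * sqrt(T) = -1.15605561
exp(-rT) = 0.99841855; exp(-qT) = 1.00000000
P = K * exp(-rT) * N(-d2) - S_0 * exp(-qT) * N(-d1)
N(-d1) = 0.85495534; N(-d2) = 0.87617079
P = 57.4000 * 0.99841855 * 0.87617079 - 51.4100 * 1.00000000 * 0.85495534 = 6.2594


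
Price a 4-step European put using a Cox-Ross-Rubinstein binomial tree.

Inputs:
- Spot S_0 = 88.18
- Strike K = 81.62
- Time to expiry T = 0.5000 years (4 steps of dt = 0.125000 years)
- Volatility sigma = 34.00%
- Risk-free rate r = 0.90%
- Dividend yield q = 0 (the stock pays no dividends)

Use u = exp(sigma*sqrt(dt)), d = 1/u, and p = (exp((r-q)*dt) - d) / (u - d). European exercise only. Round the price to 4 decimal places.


dt = T/N = 0.125000
u = exp(sigma*sqrt(dt)) = 1.127732; d = 1/u = 0.886736
p = (exp((r-q)*dt) - d) / (u - d) = 0.474655
Discount per step: exp(-r*dt) = 0.998876
Stock lattice S(k, i) with i counting down-moves:
  k=0: S(0,0) = 88.1800
  k=1: S(1,0) = 99.4434; S(1,1) = 78.1924
  k=2: S(2,0) = 112.1454; S(2,1) = 88.1800; S(2,2) = 69.3360
  k=3: S(3,0) = 126.4699; S(3,1) = 99.4434; S(3,2) = 78.1924; S(3,3) = 61.4827
  k=4: S(4,0) = 142.6241; S(4,1) = 112.1454; S(4,2) = 88.1800; S(4,3) = 69.3360; S(4,4) = 54.5189
Terminal payoffs V(N, i) = max(K - S_T, 0):
  V(4,0) = 0.000000; V(4,1) = 0.000000; V(4,2) = 0.000000; V(4,3) = 12.284026; V(4,4) = 27.101092
Backward induction: V(k, i) = exp(-r*dt) * [p * V(k+1, i) + (1-p) * V(k+1, i+1)].
  V(3,0) = exp(-r*dt) * [p*0.000000 + (1-p)*0.000000] = 0.000000
  V(3,1) = exp(-r*dt) * [p*0.000000 + (1-p)*0.000000] = 0.000000
  V(3,2) = exp(-r*dt) * [p*0.000000 + (1-p)*12.284026] = 6.446098
  V(3,3) = exp(-r*dt) * [p*12.284026 + (1-p)*27.101092] = 20.045536
  V(2,0) = exp(-r*dt) * [p*0.000000 + (1-p)*0.000000] = 0.000000
  V(2,1) = exp(-r*dt) * [p*0.000000 + (1-p)*6.446098] = 3.382618
  V(2,2) = exp(-r*dt) * [p*6.446098 + (1-p)*20.045536] = 13.575216
  V(1,0) = exp(-r*dt) * [p*0.000000 + (1-p)*3.382618] = 1.775044
  V(1,1) = exp(-r*dt) * [p*3.382618 + (1-p)*13.575216] = 8.727426
  V(0,0) = exp(-r*dt) * [p*1.775044 + (1-p)*8.727426] = 5.421342

Answer: Price = V(0,0) = 5.4213


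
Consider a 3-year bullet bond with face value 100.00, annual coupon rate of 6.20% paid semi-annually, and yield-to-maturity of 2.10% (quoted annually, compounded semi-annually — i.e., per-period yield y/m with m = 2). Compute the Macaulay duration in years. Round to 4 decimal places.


Coupon per period c = face * coupon_rate / m = 3.100000
Periods per year m = 2; per-period yield y/m = 0.010500
Number of cashflows N = 6
Cashflows (t years, CF_t, discount factor 1/(1+y/m)^(m*t), PV):
  t = 0.5000: CF_t = 3.100000, DF = 0.989609, PV = 3.067788
  t = 1.0000: CF_t = 3.100000, DF = 0.979326, PV = 3.035911
  t = 1.5000: CF_t = 3.100000, DF = 0.969150, PV = 3.004365
  t = 2.0000: CF_t = 3.100000, DF = 0.959080, PV = 2.973147
  t = 2.5000: CF_t = 3.100000, DF = 0.949114, PV = 2.942254
  t = 3.0000: CF_t = 103.100000, DF = 0.939252, PV = 96.836873
Price P = sum_t PV_t = 111.860339
Macaulay numerator sum_t t * PV_t:
  t * PV_t at t = 0.5000: 1.533894
  t * PV_t at t = 1.0000: 3.035911
  t * PV_t at t = 1.5000: 4.506548
  t * PV_t at t = 2.0000: 5.946295
  t * PV_t at t = 2.5000: 7.355634
  t * PV_t at t = 3.0000: 290.510620
Macaulay duration D = (sum_t t * PV_t) / P = 312.888902 / 111.860339 = 2.797139

Answer: Macaulay duration = 2.7971 years


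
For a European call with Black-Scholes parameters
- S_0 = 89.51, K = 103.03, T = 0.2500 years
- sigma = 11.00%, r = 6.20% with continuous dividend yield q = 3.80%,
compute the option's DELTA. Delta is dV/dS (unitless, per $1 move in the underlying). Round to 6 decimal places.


Answer: Delta = 0.007665

Derivation:
d1 = -2.4210428559; d2 = -2.4760428559
phi(d1) = 0.0212869134; exp(-qT) = 0.9905449824; exp(-rT) = 0.9846195068
N(d1) = 0.0077380263
Delta = exp(-qT) * N(d1) = 0.9905449824 * 0.0077380263 = 0.007665


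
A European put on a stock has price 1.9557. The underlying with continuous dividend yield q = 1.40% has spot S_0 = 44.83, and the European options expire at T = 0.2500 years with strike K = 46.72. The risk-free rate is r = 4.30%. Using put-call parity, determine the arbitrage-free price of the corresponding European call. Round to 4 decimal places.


Put-call parity: C - P = S_0 * exp(-qT) - K * exp(-rT).
S_0 * exp(-qT) = 44.8300 * 0.99650612 = 44.67336926
K * exp(-rT) = 46.7200 * 0.98930757 = 46.22044989
C = P + S*exp(-qT) - K*exp(-rT)
C = 1.9557 + 44.67336926 - 46.22044989 = 0.4086

Answer: Call price = 0.4086


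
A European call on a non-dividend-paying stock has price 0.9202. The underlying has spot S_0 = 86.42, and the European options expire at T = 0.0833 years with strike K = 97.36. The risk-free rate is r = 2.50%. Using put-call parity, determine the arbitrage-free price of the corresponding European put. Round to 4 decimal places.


Put-call parity: C - P = S_0 * exp(-qT) - K * exp(-rT).
S_0 * exp(-qT) = 86.4200 * 1.00000000 = 86.42000000
K * exp(-rT) = 97.3600 * 0.99791967 = 97.15745877
P = C - S*exp(-qT) + K*exp(-rT)
P = 0.9202 - 86.42000000 + 97.15745877 = 11.6577

Answer: Put price = 11.6577


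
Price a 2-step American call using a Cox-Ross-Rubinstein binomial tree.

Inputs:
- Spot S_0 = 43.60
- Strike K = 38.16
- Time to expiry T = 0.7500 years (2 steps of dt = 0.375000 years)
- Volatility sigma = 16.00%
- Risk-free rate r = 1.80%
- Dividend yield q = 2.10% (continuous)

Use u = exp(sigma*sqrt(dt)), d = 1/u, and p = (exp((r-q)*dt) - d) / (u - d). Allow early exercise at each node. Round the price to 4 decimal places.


Answer: Price = V(0,0) = 5.9697

Derivation:
dt = T/N = 0.375000
u = exp(sigma*sqrt(dt)) = 1.102940; d = 1/u = 0.906667
p = (exp((r-q)*dt) - d) / (u - d) = 0.469796
Discount per step: exp(-r*dt) = 0.993273
Stock lattice S(k, i) with i counting down-moves:
  k=0: S(0,0) = 43.6000
  k=1: S(1,0) = 48.0882; S(1,1) = 39.5307
  k=2: S(2,0) = 53.0384; S(2,1) = 43.6000; S(2,2) = 35.8412
Terminal payoffs V(N, i) = max(S_T - K, 0):
  V(2,0) = 14.878408; V(2,1) = 5.440000; V(2,2) = 0.000000
Backward induction: V(k, i) = exp(-r*dt) * [p * V(k+1, i) + (1-p) * V(k+1, i+1)]; then take max(V_cont, immediate exercise) for American.
  V(1,0) = exp(-r*dt) * [p*14.878408 + (1-p)*5.440000] = 9.807701; exercise = 9.928196; V(1,0) = max -> 9.928196
  V(1,1) = exp(-r*dt) * [p*5.440000 + (1-p)*0.000000] = 2.538498; exercise = 1.370699; V(1,1) = max -> 2.538498
  V(0,0) = exp(-r*dt) * [p*9.928196 + (1-p)*2.538498] = 5.969717; exercise = 5.440000; V(0,0) = max -> 5.969717


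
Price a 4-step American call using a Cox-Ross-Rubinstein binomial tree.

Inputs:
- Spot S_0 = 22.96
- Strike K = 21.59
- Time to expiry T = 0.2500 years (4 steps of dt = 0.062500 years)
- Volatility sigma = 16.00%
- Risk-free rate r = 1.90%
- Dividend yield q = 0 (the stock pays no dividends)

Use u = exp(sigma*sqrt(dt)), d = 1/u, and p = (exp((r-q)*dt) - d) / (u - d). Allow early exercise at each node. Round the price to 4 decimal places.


Answer: Price = V(0,0) = 1.6899

Derivation:
dt = T/N = 0.062500
u = exp(sigma*sqrt(dt)) = 1.040811; d = 1/u = 0.960789
p = (exp((r-q)*dt) - d) / (u - d) = 0.504850
Discount per step: exp(-r*dt) = 0.998813
Stock lattice S(k, i) with i counting down-moves:
  k=0: S(0,0) = 22.9600
  k=1: S(1,0) = 23.8970; S(1,1) = 22.0597
  k=2: S(2,0) = 24.8723; S(2,1) = 22.9600; S(2,2) = 21.1948
  k=3: S(3,0) = 25.8873; S(3,1) = 23.8970; S(3,2) = 22.0597; S(3,3) = 20.3637
  k=4: S(4,0) = 26.9438; S(4,1) = 24.8723; S(4,2) = 22.9600; S(4,3) = 21.1948; S(4,4) = 19.5652
Terminal payoffs V(N, i) = max(S_T - K, 0):
  V(4,0) = 5.353810; V(4,1) = 3.282271; V(4,2) = 1.370000; V(4,3) = 0.000000; V(4,4) = 0.000000
Backward induction: V(k, i) = exp(-r*dt) * [p * V(k+1, i) + (1-p) * V(k+1, i+1)]; then take max(V_cont, immediate exercise) for American.
  V(3,0) = exp(-r*dt) * [p*5.353810 + (1-p)*3.282271] = 4.322951; exercise = 4.297328; V(3,0) = max -> 4.322951
  V(3,1) = exp(-r*dt) * [p*3.282271 + (1-p)*1.370000] = 2.332638; exercise = 2.307015; V(3,1) = max -> 2.332638
  V(3,2) = exp(-r*dt) * [p*1.370000 + (1-p)*0.000000] = 0.690824; exercise = 0.469726; V(3,2) = max -> 0.690824
  V(3,3) = exp(-r*dt) * [p*0.000000 + (1-p)*0.000000] = 0.000000; exercise = 0.000000; V(3,3) = max -> 0.000000
  V(2,0) = exp(-r*dt) * [p*4.322951 + (1-p)*2.332638] = 3.333486; exercise = 3.282271; V(2,0) = max -> 3.333486
  V(2,1) = exp(-r*dt) * [p*2.332638 + (1-p)*0.690824] = 1.517890; exercise = 1.370000; V(2,1) = max -> 1.517890
  V(2,2) = exp(-r*dt) * [p*0.690824 + (1-p)*0.000000] = 0.348348; exercise = 0.000000; V(2,2) = max -> 0.348348
  V(1,0) = exp(-r*dt) * [p*3.333486 + (1-p)*1.517890] = 2.431605; exercise = 2.307015; V(1,0) = max -> 2.431605
  V(1,1) = exp(-r*dt) * [p*1.517890 + (1-p)*0.348348] = 0.937677; exercise = 0.469726; V(1,1) = max -> 0.937677
  V(0,0) = exp(-r*dt) * [p*2.431605 + (1-p)*0.937677] = 1.689878; exercise = 1.370000; V(0,0) = max -> 1.689878


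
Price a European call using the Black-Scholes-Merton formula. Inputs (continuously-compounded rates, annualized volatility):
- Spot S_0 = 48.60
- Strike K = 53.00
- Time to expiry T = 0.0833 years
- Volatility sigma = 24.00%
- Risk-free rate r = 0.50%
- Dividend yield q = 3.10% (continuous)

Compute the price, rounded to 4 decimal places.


d1 = (ln(S/K) + (r - q + 0.5*sigma^2) * T) / (sigma * sqrt(T)) = -1.24783341
d2 = d1 - sigma * sqrt(T) = -1.31710159
exp(-rT) = 0.99958359; exp(-qT) = 0.99742103
C = S_0 * exp(-qT) * N(d1) - K * exp(-rT) * N(d2)
N(d1) = 0.10604603; N(d2) = 0.09390229
C = 48.6000 * 0.99742103 * 0.10604603 - 53.0000 * 0.99958359 * 0.09390229 = 0.1658

Answer: Price = 0.1658


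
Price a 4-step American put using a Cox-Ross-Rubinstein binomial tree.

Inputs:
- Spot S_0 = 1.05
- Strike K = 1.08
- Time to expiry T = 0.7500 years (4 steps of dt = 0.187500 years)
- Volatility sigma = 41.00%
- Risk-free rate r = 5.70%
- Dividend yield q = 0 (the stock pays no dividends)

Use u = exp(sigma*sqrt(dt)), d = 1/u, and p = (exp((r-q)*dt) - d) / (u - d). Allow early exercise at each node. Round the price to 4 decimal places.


dt = T/N = 0.187500
u = exp(sigma*sqrt(dt)) = 1.194270; d = 1/u = 0.837332
p = (exp((r-q)*dt) - d) / (u - d) = 0.485835
Discount per step: exp(-r*dt) = 0.989369
Stock lattice S(k, i) with i counting down-moves:
  k=0: S(0,0) = 1.0500
  k=1: S(1,0) = 1.2540; S(1,1) = 0.8792
  k=2: S(2,0) = 1.4976; S(2,1) = 1.0500; S(2,2) = 0.7362
  k=3: S(3,0) = 1.7885; S(3,1) = 1.2540; S(3,2) = 0.8792; S(3,3) = 0.6164
  k=4: S(4,0) = 2.1360; S(4,1) = 1.4976; S(4,2) = 1.0500; S(4,3) = 0.7362; S(4,4) = 0.5162
Terminal payoffs V(N, i) = max(K - S_T, 0):
  V(4,0) = 0.000000; V(4,1) = 0.000000; V(4,2) = 0.030000; V(4,3) = 0.343820; V(4,4) = 0.563846
Backward induction: V(k, i) = exp(-r*dt) * [p * V(k+1, i) + (1-p) * V(k+1, i+1)]; then take max(V_cont, immediate exercise) for American.
  V(3,0) = exp(-r*dt) * [p*0.000000 + (1-p)*0.000000] = 0.000000; exercise = 0.000000; V(3,0) = max -> 0.000000
  V(3,1) = exp(-r*dt) * [p*0.000000 + (1-p)*0.030000] = 0.015261; exercise = 0.000000; V(3,1) = max -> 0.015261
  V(3,2) = exp(-r*dt) * [p*0.030000 + (1-p)*0.343820] = 0.189321; exercise = 0.200802; V(3,2) = max -> 0.200802
  V(3,3) = exp(-r*dt) * [p*0.343820 + (1-p)*0.563846] = 0.452092; exercise = 0.463573; V(3,3) = max -> 0.463573
  V(2,0) = exp(-r*dt) * [p*0.000000 + (1-p)*0.015261] = 0.007763; exercise = 0.000000; V(2,0) = max -> 0.007763
  V(2,1) = exp(-r*dt) * [p*0.015261 + (1-p)*0.200802] = 0.109483; exercise = 0.030000; V(2,1) = max -> 0.109483
  V(2,2) = exp(-r*dt) * [p*0.200802 + (1-p)*0.463573] = 0.332339; exercise = 0.343820; V(2,2) = max -> 0.343820
  V(1,0) = exp(-r*dt) * [p*0.007763 + (1-p)*0.109483] = 0.059426; exercise = 0.000000; V(1,0) = max -> 0.059426
  V(1,1) = exp(-r*dt) * [p*0.109483 + (1-p)*0.343820] = 0.227526; exercise = 0.200802; V(1,1) = max -> 0.227526
  V(0,0) = exp(-r*dt) * [p*0.059426 + (1-p)*0.227526] = 0.144306; exercise = 0.030000; V(0,0) = max -> 0.144306

Answer: Price = V(0,0) = 0.1443


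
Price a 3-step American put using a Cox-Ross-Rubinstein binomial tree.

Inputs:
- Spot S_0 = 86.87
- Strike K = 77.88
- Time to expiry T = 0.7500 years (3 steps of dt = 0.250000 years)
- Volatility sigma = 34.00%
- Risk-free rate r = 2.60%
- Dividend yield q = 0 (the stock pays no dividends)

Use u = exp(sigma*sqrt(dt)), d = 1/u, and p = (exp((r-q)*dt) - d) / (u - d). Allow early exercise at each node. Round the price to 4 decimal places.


dt = T/N = 0.250000
u = exp(sigma*sqrt(dt)) = 1.185305; d = 1/u = 0.843665
p = (exp((r-q)*dt) - d) / (u - d) = 0.476690
Discount per step: exp(-r*dt) = 0.993521
Stock lattice S(k, i) with i counting down-moves:
  k=0: S(0,0) = 86.8700
  k=1: S(1,0) = 102.9674; S(1,1) = 73.2892
  k=2: S(2,0) = 122.0478; S(2,1) = 86.8700; S(2,2) = 61.8315
  k=3: S(3,0) = 144.6638; S(3,1) = 102.9674; S(3,2) = 73.2892; S(3,3) = 52.1651
Terminal payoffs V(N, i) = max(K - S_T, 0):
  V(3,0) = 0.000000; V(3,1) = 0.000000; V(3,2) = 4.590837; V(3,3) = 25.714949
Backward induction: V(k, i) = exp(-r*dt) * [p * V(k+1, i) + (1-p) * V(k+1, i+1)]; then take max(V_cont, immediate exercise) for American.
  V(2,0) = exp(-r*dt) * [p*0.000000 + (1-p)*0.000000] = 0.000000; exercise = 0.000000; V(2,0) = max -> 0.000000
  V(2,1) = exp(-r*dt) * [p*0.000000 + (1-p)*4.590837] = 2.386866; exercise = 0.000000; V(2,1) = max -> 2.386866
  V(2,2) = exp(-r*dt) * [p*4.590837 + (1-p)*25.714949] = 15.543934; exercise = 16.048512; V(2,2) = max -> 16.048512
  V(1,0) = exp(-r*dt) * [p*0.000000 + (1-p)*2.386866] = 1.240979; exercise = 0.000000; V(1,0) = max -> 1.240979
  V(1,1) = exp(-r*dt) * [p*2.386866 + (1-p)*16.048512] = 9.474360; exercise = 4.590837; V(1,1) = max -> 9.474360
  V(0,0) = exp(-r*dt) * [p*1.240979 + (1-p)*9.474360] = 5.513635; exercise = 0.000000; V(0,0) = max -> 5.513635

Answer: Price = V(0,0) = 5.5136


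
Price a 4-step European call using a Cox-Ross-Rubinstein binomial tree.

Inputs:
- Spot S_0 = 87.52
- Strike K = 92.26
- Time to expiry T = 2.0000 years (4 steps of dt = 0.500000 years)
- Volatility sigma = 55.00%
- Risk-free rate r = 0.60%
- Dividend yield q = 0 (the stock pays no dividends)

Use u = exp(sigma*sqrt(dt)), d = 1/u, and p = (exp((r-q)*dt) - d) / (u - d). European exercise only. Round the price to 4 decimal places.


dt = T/N = 0.500000
u = exp(sigma*sqrt(dt)) = 1.475370; d = 1/u = 0.677796
p = (exp((r-q)*dt) - d) / (u - d) = 0.407747
Discount per step: exp(-r*dt) = 0.997004
Stock lattice S(k, i) with i counting down-moves:
  k=0: S(0,0) = 87.5200
  k=1: S(1,0) = 129.1244; S(1,1) = 59.3207
  k=2: S(2,0) = 190.5062; S(2,1) = 87.5200; S(2,2) = 40.2074
  k=3: S(3,0) = 281.0671; S(3,1) = 129.1244; S(3,2) = 59.3207; S(3,3) = 27.2524
  k=4: S(4,0) = 414.6780; S(4,1) = 190.5062; S(4,2) = 87.5200; S(4,3) = 40.2074; S(4,4) = 18.4716
Terminal payoffs V(N, i) = max(S_T - K, 0):
  V(4,0) = 322.417976; V(4,1) = 98.246211; V(4,2) = 0.000000; V(4,3) = 0.000000; V(4,4) = 0.000000
Backward induction: V(k, i) = exp(-r*dt) * [p * V(k+1, i) + (1-p) * V(k+1, i+1)].
  V(3,0) = exp(-r*dt) * [p*322.417976 + (1-p)*98.246211] = 189.083492
  V(3,1) = exp(-r*dt) * [p*98.246211 + (1-p)*0.000000] = 39.939607
  V(3,2) = exp(-r*dt) * [p*0.000000 + (1-p)*0.000000] = 0.000000
  V(3,3) = exp(-r*dt) * [p*0.000000 + (1-p)*0.000000] = 0.000000
  V(2,0) = exp(-r*dt) * [p*189.083492 + (1-p)*39.939607] = 100.450787
  V(2,1) = exp(-r*dt) * [p*39.939607 + (1-p)*0.000000] = 16.236476
  V(2,2) = exp(-r*dt) * [p*0.000000 + (1-p)*0.000000] = 0.000000
  V(1,0) = exp(-r*dt) * [p*100.450787 + (1-p)*16.236476] = 50.423119
  V(1,1) = exp(-r*dt) * [p*16.236476 + (1-p)*0.000000] = 6.600544
  V(0,0) = exp(-r*dt) * [p*50.423119 + (1-p)*6.600544] = 24.395774

Answer: Price = V(0,0) = 24.3958


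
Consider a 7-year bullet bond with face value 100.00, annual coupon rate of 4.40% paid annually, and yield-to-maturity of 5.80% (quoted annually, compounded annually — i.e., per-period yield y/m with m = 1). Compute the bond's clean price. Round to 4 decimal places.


Answer: Price = 92.1288

Derivation:
Coupon per period c = face * coupon_rate / m = 4.400000
Periods per year m = 1; per-period yield y/m = 0.058000
Number of cashflows N = 7
Cashflows (t years, CF_t, discount factor 1/(1+y/m)^(m*t), PV):
  t = 1.0000: CF_t = 4.400000, DF = 0.945180, PV = 4.158790
  t = 2.0000: CF_t = 4.400000, DF = 0.893364, PV = 3.930804
  t = 3.0000: CF_t = 4.400000, DF = 0.844390, PV = 3.715315
  t = 4.0000: CF_t = 4.400000, DF = 0.798100, PV = 3.511640
  t = 5.0000: CF_t = 4.400000, DF = 0.754348, PV = 3.319131
  t = 6.0000: CF_t = 4.400000, DF = 0.712994, PV = 3.137174
  t = 7.0000: CF_t = 104.400000, DF = 0.673908, PV = 70.355949
Price P = sum_t PV_t = 92.128803


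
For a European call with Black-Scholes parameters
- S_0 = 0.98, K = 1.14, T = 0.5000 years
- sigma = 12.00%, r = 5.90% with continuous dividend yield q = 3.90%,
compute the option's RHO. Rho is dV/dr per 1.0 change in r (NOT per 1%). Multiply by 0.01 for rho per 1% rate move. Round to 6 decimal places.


d1 = -1.6219965332; d2 = -1.7068493470
phi(d1) = 0.1070590305; exp(-qT) = 0.9806888952; exp(-rT) = 0.9709308776
N(d2) = 0.0439250288
Rho = K*T*exp(-rT)*N(d2) = 1.1400 * 0.5000 * 0.9709308776 * 0.0439250288 = 0.024309

Answer: Rho = 0.024309


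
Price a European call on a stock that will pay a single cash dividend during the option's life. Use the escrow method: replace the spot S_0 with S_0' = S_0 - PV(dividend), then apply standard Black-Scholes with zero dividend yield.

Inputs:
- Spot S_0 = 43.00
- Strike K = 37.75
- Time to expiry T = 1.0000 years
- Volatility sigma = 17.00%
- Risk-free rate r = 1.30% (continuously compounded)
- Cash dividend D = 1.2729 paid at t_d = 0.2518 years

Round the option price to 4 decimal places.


Answer: Price = 5.4805

Derivation:
PV(D) = D * exp(-r * t_d) = 1.2729 * 0.99673195 = 1.26874010
S_0' = S_0 - PV(D) = 43.0000 - 1.26874010 = 41.73125990
d1 = (ln(S_0'/K) + (r + sigma^2/2)*T) / (sigma*sqrt(T)) = 0.75126477
d2 = d1 - sigma*sqrt(T) = 0.58126477
exp(-rT) = 0.98708414
N(d1) = 0.77375334; N(d2) = 0.71946899
C = S_0' * N(d1) - K * exp(-rT) * N(d2) = 41.73125990 * 0.77375334 - 37.7500 * 0.98708414 * 0.71946899 = 5.4805


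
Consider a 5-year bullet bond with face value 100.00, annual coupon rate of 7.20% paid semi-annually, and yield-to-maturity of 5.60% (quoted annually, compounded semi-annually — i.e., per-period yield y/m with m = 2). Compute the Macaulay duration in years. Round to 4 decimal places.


Coupon per period c = face * coupon_rate / m = 3.600000
Periods per year m = 2; per-period yield y/m = 0.028000
Number of cashflows N = 10
Cashflows (t years, CF_t, discount factor 1/(1+y/m)^(m*t), PV):
  t = 0.5000: CF_t = 3.600000, DF = 0.972763, PV = 3.501946
  t = 1.0000: CF_t = 3.600000, DF = 0.946267, PV = 3.406562
  t = 1.5000: CF_t = 3.600000, DF = 0.920493, PV = 3.313776
  t = 2.0000: CF_t = 3.600000, DF = 0.895422, PV = 3.223518
  t = 2.5000: CF_t = 3.600000, DF = 0.871033, PV = 3.135717
  t = 3.0000: CF_t = 3.600000, DF = 0.847308, PV = 3.050309
  t = 3.5000: CF_t = 3.600000, DF = 0.824230, PV = 2.967226
  t = 4.0000: CF_t = 3.600000, DF = 0.801780, PV = 2.886407
  t = 4.5000: CF_t = 3.600000, DF = 0.779941, PV = 2.807789
  t = 5.0000: CF_t = 103.600000, DF = 0.758698, PV = 78.601097
Price P = sum_t PV_t = 106.894347
Macaulay numerator sum_t t * PV_t:
  t * PV_t at t = 0.5000: 1.750973
  t * PV_t at t = 1.0000: 3.406562
  t * PV_t at t = 1.5000: 4.970664
  t * PV_t at t = 2.0000: 6.447035
  t * PV_t at t = 2.5000: 7.839294
  t * PV_t at t = 3.0000: 9.150927
  t * PV_t at t = 3.5000: 10.385293
  t * PV_t at t = 4.0000: 11.545628
  t * PV_t at t = 4.5000: 12.635051
  t * PV_t at t = 5.0000: 393.005486
Macaulay duration D = (sum_t t * PV_t) / P = 461.136912 / 106.894347 = 4.313950

Answer: Macaulay duration = 4.3140 years


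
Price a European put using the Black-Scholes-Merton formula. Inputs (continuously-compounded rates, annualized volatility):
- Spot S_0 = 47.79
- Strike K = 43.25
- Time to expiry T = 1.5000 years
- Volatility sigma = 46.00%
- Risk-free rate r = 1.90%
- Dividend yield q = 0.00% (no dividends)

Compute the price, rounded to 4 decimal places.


d1 = (ln(S/K) + (r - q + 0.5*sigma^2) * T) / (sigma * sqrt(T)) = 0.50945691
d2 = d1 - sigma * sqrt(T) = -0.05392573
exp(-rT) = 0.97190229; exp(-qT) = 1.00000000
P = K * exp(-rT) * N(-d2) - S_0 * exp(-qT) * N(-d1)
N(-d1) = 0.30521600; N(-d2) = 0.52150283
P = 43.2500 * 0.97190229 * 0.52150283 - 47.7900 * 1.00000000 * 0.30521600 = 7.3350

Answer: Price = 7.3350


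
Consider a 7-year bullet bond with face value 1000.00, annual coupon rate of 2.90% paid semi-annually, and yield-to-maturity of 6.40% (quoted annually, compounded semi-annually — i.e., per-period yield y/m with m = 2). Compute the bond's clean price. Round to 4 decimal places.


Answer: Price = 804.9870

Derivation:
Coupon per period c = face * coupon_rate / m = 14.500000
Periods per year m = 2; per-period yield y/m = 0.032000
Number of cashflows N = 14
Cashflows (t years, CF_t, discount factor 1/(1+y/m)^(m*t), PV):
  t = 0.5000: CF_t = 14.500000, DF = 0.968992, PV = 14.050388
  t = 1.0000: CF_t = 14.500000, DF = 0.938946, PV = 13.614717
  t = 1.5000: CF_t = 14.500000, DF = 0.909831, PV = 13.192555
  t = 2.0000: CF_t = 14.500000, DF = 0.881620, PV = 12.783483
  t = 2.5000: CF_t = 14.500000, DF = 0.854283, PV = 12.387096
  t = 3.0000: CF_t = 14.500000, DF = 0.827793, PV = 12.003000
  t = 3.5000: CF_t = 14.500000, DF = 0.802125, PV = 11.630814
  t = 4.0000: CF_t = 14.500000, DF = 0.777253, PV = 11.270169
  t = 4.5000: CF_t = 14.500000, DF = 0.753152, PV = 10.920706
  t = 5.0000: CF_t = 14.500000, DF = 0.729799, PV = 10.582080
  t = 5.5000: CF_t = 14.500000, DF = 0.707169, PV = 10.253953
  t = 6.0000: CF_t = 14.500000, DF = 0.685241, PV = 9.936001
  t = 6.5000: CF_t = 14.500000, DF = 0.663994, PV = 9.627908
  t = 7.0000: CF_t = 1014.500000, DF = 0.643405, PV = 652.734081
Price P = sum_t PV_t = 804.986953


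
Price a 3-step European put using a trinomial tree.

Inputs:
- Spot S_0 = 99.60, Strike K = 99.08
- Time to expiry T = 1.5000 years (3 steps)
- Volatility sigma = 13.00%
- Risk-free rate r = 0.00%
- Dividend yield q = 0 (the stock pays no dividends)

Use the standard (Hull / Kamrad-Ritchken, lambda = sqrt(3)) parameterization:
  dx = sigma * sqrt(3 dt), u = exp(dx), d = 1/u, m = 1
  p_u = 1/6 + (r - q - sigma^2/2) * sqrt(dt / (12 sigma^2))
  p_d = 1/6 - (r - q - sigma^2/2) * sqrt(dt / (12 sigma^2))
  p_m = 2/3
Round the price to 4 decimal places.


Answer: Price = V(0,0) = 5.5455

Derivation:
dt = T/N = 0.500000; dx = sigma*sqrt(3*dt) = 0.159217
u = exp(dx) = 1.172592; d = 1/u = 0.852811
p_u = 0.153399, p_m = 0.666667, p_d = 0.179935
Discount per step: exp(-r*dt) = 1.000000
Stock lattice S(k, j) with j the centered position index:
  k=0: S(0,+0) = 99.6000
  k=1: S(1,-1) = 84.9400; S(1,+0) = 99.6000; S(1,+1) = 116.7902
  k=2: S(2,-2) = 72.4378; S(2,-1) = 84.9400; S(2,+0) = 99.6000; S(2,+1) = 116.7902; S(2,+2) = 136.9473
  k=3: S(3,-3) = 61.7758; S(3,-2) = 72.4378; S(3,-1) = 84.9400; S(3,+0) = 99.6000; S(3,+1) = 116.7902; S(3,+2) = 136.9473; S(3,+3) = 160.5833
Terminal payoffs V(N, j) = max(K - S_T, 0):
  V(3,-3) = 37.304202; V(3,-2) = 26.642183; V(3,-1) = 14.139982; V(3,+0) = 0.000000; V(3,+1) = 0.000000; V(3,+2) = 0.000000; V(3,+3) = 0.000000
Backward induction: V(k, j) = exp(-r*dt) * [p_u * V(k+1, j+1) + p_m * V(k+1, j) + p_d * V(k+1, j-1)]
  V(2,-2) = exp(-r*dt) * [p_u*14.139982 + p_m*26.642183 + p_d*37.304202] = 26.642831
  V(2,-1) = exp(-r*dt) * [p_u*0.000000 + p_m*14.139982 + p_d*26.642183] = 14.220509
  V(2,+0) = exp(-r*dt) * [p_u*0.000000 + p_m*0.000000 + p_d*14.139982] = 2.544274
  V(2,+1) = exp(-r*dt) * [p_u*0.000000 + p_m*0.000000 + p_d*0.000000] = 0.000000
  V(2,+2) = exp(-r*dt) * [p_u*0.000000 + p_m*0.000000 + p_d*0.000000] = 0.000000
  V(1,-1) = exp(-r*dt) * [p_u*2.544274 + p_m*14.220509 + p_d*26.642831] = 14.664598
  V(1,+0) = exp(-r*dt) * [p_u*0.000000 + p_m*2.544274 + p_d*14.220509] = 4.254946
  V(1,+1) = exp(-r*dt) * [p_u*0.000000 + p_m*0.000000 + p_d*2.544274] = 0.457803
  V(0,+0) = exp(-r*dt) * [p_u*0.457803 + p_m*4.254946 + p_d*14.664598] = 5.545528
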